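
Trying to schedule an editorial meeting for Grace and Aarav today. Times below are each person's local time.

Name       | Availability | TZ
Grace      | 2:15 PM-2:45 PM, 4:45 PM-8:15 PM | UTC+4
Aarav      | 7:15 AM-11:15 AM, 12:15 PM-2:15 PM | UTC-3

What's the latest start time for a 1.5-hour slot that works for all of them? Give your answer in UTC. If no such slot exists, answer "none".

12:45

Grace in UTC: 10:15-10:45, 12:45-16:15 (subtract 4h to convert from UTC+4).
Aarav in UTC: 10:15-14:15, 15:15-17:15 (add 3h to convert from UTC-3).
Grace ∩ Aarav: 10:15-10:45, 12:45-14:15, 15:15-16:15.
The last common window of at least 90 minutes is 12:45-14:15; a 90-minute meeting can start as late as 12:45 and still end by 14:15.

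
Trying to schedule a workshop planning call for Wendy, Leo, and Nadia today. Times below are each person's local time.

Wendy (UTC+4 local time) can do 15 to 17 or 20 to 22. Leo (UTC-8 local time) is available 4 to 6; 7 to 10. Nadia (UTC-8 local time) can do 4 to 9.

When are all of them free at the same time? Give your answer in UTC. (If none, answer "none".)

12:00-13:00, 16:00-17:00

Wendy in UTC: 11:00-13:00, 16:00-18:00 (subtract 4h to convert from UTC+4).
Leo in UTC: 12:00-14:00, 15:00-18:00 (add 8h to convert from UTC-8).
Nadia in UTC: 12:00-17:00 (add 8h to convert from UTC-8).
Wendy ∩ Leo: 12:00-13:00, 16:00-18:00.
Wendy ∩ Leo ∩ Nadia: 12:00-13:00, 16:00-17:00.
So the common availability across everyone is 12:00-13:00, 16:00-17:00.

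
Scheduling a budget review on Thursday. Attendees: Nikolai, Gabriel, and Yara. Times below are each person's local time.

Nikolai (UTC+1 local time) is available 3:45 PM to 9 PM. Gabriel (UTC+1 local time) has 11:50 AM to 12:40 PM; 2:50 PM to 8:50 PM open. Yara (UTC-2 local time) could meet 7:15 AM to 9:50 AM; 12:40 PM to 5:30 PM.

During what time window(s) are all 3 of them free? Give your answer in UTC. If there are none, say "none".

Nikolai in UTC: 14:45-20:00 (subtract 1h to convert from UTC+1).
Gabriel in UTC: 10:50-11:40, 13:50-19:50 (subtract 1h to convert from UTC+1).
Yara in UTC: 09:15-11:50, 14:40-19:30 (add 2h to convert from UTC-2).
Nikolai ∩ Gabriel: 14:45-19:50.
Nikolai ∩ Gabriel ∩ Yara: 14:45-19:30.

14:45-19:30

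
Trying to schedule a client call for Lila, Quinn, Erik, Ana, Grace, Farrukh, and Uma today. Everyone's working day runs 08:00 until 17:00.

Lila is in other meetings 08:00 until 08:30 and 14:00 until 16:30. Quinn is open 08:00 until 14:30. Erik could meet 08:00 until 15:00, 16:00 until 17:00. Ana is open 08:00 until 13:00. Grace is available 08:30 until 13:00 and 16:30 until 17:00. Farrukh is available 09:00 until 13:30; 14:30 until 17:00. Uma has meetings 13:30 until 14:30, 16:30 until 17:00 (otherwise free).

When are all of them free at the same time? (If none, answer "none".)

Lila free: 08:30-14:00, 16:30-17:00 (invert busy blocks within the working day).
Quinn free: 08:00-14:30.
Erik free: 08:00-15:00, 16:00-17:00.
Ana free: 08:00-13:00.
Grace free: 08:30-13:00, 16:30-17:00.
Farrukh free: 09:00-13:30, 14:30-17:00.
Uma free: 08:00-13:30, 14:30-16:30 (invert busy blocks within the working day).
Lila ∩ Quinn: 08:30-14:00.
Lila ∩ Quinn ∩ Erik: 08:30-14:00.
Lila ∩ Quinn ∩ Erik ∩ Ana: 08:30-13:00.
Lila ∩ Quinn ∩ Erik ∩ Ana ∩ Grace: 08:30-13:00.
Lila ∩ Quinn ∩ Erik ∩ Ana ∩ Grace ∩ Farrukh: 09:00-13:00.
Lila ∩ Quinn ∩ Erik ∩ Ana ∩ Grace ∩ Farrukh ∩ Uma: 09:00-13:00.

09:00-13:00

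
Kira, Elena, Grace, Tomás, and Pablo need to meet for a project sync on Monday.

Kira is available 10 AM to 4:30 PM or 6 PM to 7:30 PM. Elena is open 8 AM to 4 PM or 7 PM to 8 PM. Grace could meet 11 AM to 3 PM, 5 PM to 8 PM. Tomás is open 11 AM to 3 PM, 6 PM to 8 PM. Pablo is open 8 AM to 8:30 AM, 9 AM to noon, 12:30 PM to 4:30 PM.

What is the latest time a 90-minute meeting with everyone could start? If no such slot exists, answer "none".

13:30

Kira ∩ Elena: 10:00-16:00, 19:00-19:30.
Kira ∩ Elena ∩ Grace: 11:00-15:00, 19:00-19:30.
Kira ∩ Elena ∩ Grace ∩ Tomás: 11:00-15:00, 19:00-19:30.
Kira ∩ Elena ∩ Grace ∩ Tomás ∩ Pablo: 11:00-12:00, 12:30-15:00.
So the common availability across everyone is 11:00-12:00, 12:30-15:00.
The last common window of at least 90 minutes is 12:30-15:00; a 90-minute meeting can start as late as 13:30 and still end by 15:00.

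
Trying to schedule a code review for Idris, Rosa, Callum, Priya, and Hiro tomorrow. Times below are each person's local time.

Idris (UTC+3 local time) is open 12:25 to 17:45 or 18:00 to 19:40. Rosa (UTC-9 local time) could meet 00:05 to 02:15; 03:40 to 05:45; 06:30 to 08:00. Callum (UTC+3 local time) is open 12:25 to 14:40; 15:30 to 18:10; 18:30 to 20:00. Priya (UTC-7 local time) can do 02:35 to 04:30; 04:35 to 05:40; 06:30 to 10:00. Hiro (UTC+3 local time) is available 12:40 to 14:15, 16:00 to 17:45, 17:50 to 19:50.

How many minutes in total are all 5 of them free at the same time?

240

Idris in UTC: 09:25-14:45, 15:00-16:40 (subtract 3h to convert from UTC+3).
Rosa in UTC: 09:05-11:15, 12:40-14:45, 15:30-17:00 (add 9h to convert from UTC-9).
Callum in UTC: 09:25-11:40, 12:30-15:10, 15:30-17:00 (subtract 3h to convert from UTC+3).
Priya in UTC: 09:35-11:30, 11:35-12:40, 13:30-17:00 (add 7h to convert from UTC-7).
Hiro in UTC: 09:40-11:15, 13:00-14:45, 14:50-16:50 (subtract 3h to convert from UTC+3).
Idris ∩ Rosa: 09:25-11:15, 12:40-14:45, 15:30-16:40.
Idris ∩ Rosa ∩ Callum: 09:25-11:15, 12:40-14:45, 15:30-16:40.
Idris ∩ Rosa ∩ Callum ∩ Priya: 09:35-11:15, 13:30-14:45, 15:30-16:40.
Idris ∩ Rosa ∩ Callum ∩ Priya ∩ Hiro: 09:40-11:15, 13:30-14:45, 15:30-16:40.
Summing the common windows: 95 + 75 + 70 = 240 minutes.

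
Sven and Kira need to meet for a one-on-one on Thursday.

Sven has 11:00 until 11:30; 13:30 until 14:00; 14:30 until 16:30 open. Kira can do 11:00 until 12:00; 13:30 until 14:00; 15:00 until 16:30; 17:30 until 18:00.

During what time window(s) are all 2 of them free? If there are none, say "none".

Sven ∩ Kira: 11:00-11:30, 13:30-14:00, 15:00-16:30.

11:00-11:30, 13:30-14:00, 15:00-16:30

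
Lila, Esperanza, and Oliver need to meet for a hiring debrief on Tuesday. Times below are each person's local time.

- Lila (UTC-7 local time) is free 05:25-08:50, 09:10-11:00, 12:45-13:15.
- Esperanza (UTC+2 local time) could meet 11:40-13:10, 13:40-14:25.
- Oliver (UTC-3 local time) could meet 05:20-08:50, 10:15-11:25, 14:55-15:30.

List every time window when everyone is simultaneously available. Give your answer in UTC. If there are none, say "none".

Lila in UTC: 12:25-15:50, 16:10-18:00, 19:45-20:15 (add 7h to convert from UTC-7).
Esperanza in UTC: 09:40-11:10, 11:40-12:25 (subtract 2h to convert from UTC+2).
Oliver in UTC: 08:20-11:50, 13:15-14:25, 17:55-18:30 (add 3h to convert from UTC-3).
Lila ∩ Esperanza: ∅.
Lila ∩ Esperanza ∩ Oliver: ∅.
There is no time when everyone is free.

none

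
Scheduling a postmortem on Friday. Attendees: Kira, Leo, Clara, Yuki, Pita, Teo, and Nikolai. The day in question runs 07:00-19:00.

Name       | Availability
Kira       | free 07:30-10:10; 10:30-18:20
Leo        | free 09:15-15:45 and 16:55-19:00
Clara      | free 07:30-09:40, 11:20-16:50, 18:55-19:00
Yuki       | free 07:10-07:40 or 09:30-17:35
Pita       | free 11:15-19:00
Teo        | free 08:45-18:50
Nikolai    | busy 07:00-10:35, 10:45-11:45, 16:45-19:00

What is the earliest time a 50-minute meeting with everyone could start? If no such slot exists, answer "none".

11:45

Kira free: 07:30-10:10, 10:30-18:20.
Leo free: 09:15-15:45, 16:55-19:00.
Clara free: 07:30-09:40, 11:20-16:50, 18:55-19:00.
Yuki free: 07:10-07:40, 09:30-17:35.
Pita free: 11:15-19:00.
Teo free: 08:45-18:50.
Nikolai free: 10:35-10:45, 11:45-16:45 (invert busy blocks within the working day).
Kira ∩ Leo: 09:15-10:10, 10:30-15:45, 16:55-18:20.
Kira ∩ Leo ∩ Clara: 09:15-09:40, 11:20-15:45.
Kira ∩ Leo ∩ Clara ∩ Yuki: 09:30-09:40, 11:20-15:45.
Kira ∩ Leo ∩ Clara ∩ Yuki ∩ Pita: 11:20-15:45.
Kira ∩ Leo ∩ Clara ∩ Yuki ∩ Pita ∩ Teo: 11:20-15:45.
Kira ∩ Leo ∩ Clara ∩ Yuki ∩ Pita ∩ Teo ∩ Nikolai: 11:45-15:45.
The first common window of at least 50 minutes is 11:45-15:45, so the earliest start is 11:45.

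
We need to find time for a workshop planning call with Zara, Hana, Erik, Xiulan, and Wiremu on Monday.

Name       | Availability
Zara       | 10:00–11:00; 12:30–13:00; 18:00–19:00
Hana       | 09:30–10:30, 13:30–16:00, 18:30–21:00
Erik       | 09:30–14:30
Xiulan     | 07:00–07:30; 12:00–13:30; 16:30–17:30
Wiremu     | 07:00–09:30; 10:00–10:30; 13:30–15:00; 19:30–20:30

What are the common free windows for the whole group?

Zara ∩ Hana: 10:00-10:30, 18:30-19:00.
Zara ∩ Hana ∩ Erik: 10:00-10:30.
Zara ∩ Hana ∩ Erik ∩ Xiulan: ∅.
Zara ∩ Hana ∩ Erik ∩ Xiulan ∩ Wiremu: ∅.
There is no time when everyone is free.

none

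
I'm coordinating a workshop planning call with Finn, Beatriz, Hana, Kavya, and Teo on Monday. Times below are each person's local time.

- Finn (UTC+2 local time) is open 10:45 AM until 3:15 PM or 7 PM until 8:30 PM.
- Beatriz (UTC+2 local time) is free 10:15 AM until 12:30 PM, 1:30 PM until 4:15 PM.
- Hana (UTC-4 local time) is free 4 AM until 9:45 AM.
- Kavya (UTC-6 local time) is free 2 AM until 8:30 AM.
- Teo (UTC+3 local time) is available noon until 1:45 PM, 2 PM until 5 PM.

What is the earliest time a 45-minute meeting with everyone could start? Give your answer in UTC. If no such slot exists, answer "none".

09:00

Finn in UTC: 08:45-13:15, 17:00-18:30 (subtract 2h to convert from UTC+2).
Beatriz in UTC: 08:15-10:30, 11:30-14:15 (subtract 2h to convert from UTC+2).
Hana in UTC: 08:00-13:45 (add 4h to convert from UTC-4).
Kavya in UTC: 08:00-14:30 (add 6h to convert from UTC-6).
Teo in UTC: 09:00-10:45, 11:00-14:00 (subtract 3h to convert from UTC+3).
Finn ∩ Beatriz: 08:45-10:30, 11:30-13:15.
Finn ∩ Beatriz ∩ Hana: 08:45-10:30, 11:30-13:15.
Finn ∩ Beatriz ∩ Hana ∩ Kavya: 08:45-10:30, 11:30-13:15.
Finn ∩ Beatriz ∩ Hana ∩ Kavya ∩ Teo: 09:00-10:30, 11:30-13:15.
The first common window of at least 45 minutes is 09:00-10:30, so the earliest start is 09:00.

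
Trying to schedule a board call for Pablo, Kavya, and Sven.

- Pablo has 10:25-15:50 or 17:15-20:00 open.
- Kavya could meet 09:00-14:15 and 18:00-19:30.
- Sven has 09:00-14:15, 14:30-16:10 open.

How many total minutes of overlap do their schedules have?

Pablo ∩ Kavya: 10:25-14:15, 18:00-19:30.
Pablo ∩ Kavya ∩ Sven: 10:25-14:15.
That's a single block of 230 minutes.

230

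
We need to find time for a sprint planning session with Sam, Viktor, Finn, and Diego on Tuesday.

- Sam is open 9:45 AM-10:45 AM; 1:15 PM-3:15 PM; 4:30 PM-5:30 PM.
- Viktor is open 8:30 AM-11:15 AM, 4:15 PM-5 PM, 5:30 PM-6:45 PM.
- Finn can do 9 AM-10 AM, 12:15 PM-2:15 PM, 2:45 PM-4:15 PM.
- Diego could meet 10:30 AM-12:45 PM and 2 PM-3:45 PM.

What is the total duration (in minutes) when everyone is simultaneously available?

0

Sam ∩ Viktor: 09:45-10:45, 16:30-17:00.
Sam ∩ Viktor ∩ Finn: 09:45-10:00.
Sam ∩ Viktor ∩ Finn ∩ Diego: ∅.
There is no time when everyone is free.
There is no common window, so the total is 0 minutes.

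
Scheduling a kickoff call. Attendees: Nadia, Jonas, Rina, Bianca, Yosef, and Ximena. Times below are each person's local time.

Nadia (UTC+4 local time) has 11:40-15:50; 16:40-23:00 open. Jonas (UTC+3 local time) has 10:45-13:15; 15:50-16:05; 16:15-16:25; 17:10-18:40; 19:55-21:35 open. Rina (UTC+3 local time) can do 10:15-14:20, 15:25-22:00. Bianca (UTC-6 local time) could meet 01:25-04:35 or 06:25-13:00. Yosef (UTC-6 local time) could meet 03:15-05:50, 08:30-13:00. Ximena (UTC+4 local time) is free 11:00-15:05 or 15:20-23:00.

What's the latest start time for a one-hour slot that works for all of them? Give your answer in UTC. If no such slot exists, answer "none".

Nadia in UTC: 07:40-11:50, 12:40-19:00 (subtract 4h to convert from UTC+4).
Jonas in UTC: 07:45-10:15, 12:50-13:05, 13:15-13:25, 14:10-15:40, 16:55-18:35 (subtract 3h to convert from UTC+3).
Rina in UTC: 07:15-11:20, 12:25-19:00 (subtract 3h to convert from UTC+3).
Bianca in UTC: 07:25-10:35, 12:25-19:00 (add 6h to convert from UTC-6).
Yosef in UTC: 09:15-11:50, 14:30-19:00 (add 6h to convert from UTC-6).
Ximena in UTC: 07:00-11:05, 11:20-19:00 (subtract 4h to convert from UTC+4).
Nadia ∩ Jonas: 07:45-10:15, 12:50-13:05, 13:15-13:25, 14:10-15:40, 16:55-18:35.
Nadia ∩ Jonas ∩ Rina: 07:45-10:15, 12:50-13:05, 13:15-13:25, 14:10-15:40, 16:55-18:35.
Nadia ∩ Jonas ∩ Rina ∩ Bianca: 07:45-10:15, 12:50-13:05, 13:15-13:25, 14:10-15:40, 16:55-18:35.
Nadia ∩ Jonas ∩ Rina ∩ Bianca ∩ Yosef: 09:15-10:15, 14:30-15:40, 16:55-18:35.
Nadia ∩ Jonas ∩ Rina ∩ Bianca ∩ Yosef ∩ Ximena: 09:15-10:15, 14:30-15:40, 16:55-18:35.
Those are the intersection windows.
The last common window of at least 60 minutes is 16:55-18:35; a 60-minute meeting can start as late as 17:35 and still end by 18:35.

17:35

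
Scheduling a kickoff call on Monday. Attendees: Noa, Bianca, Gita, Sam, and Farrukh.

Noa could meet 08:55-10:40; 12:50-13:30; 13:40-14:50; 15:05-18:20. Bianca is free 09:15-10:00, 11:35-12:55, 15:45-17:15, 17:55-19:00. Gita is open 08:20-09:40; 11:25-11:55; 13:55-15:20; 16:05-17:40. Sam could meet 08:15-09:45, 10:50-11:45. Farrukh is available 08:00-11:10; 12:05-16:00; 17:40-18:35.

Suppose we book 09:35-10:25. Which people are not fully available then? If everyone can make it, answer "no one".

Noa: free for 09:35-10:25. Bianca: not fully free for 09:35-10:25. Gita: not fully free for 09:35-10:25. Sam: not fully free for 09:35-10:25. Farrukh: free for 09:35-10:25.

Bianca, Gita, Sam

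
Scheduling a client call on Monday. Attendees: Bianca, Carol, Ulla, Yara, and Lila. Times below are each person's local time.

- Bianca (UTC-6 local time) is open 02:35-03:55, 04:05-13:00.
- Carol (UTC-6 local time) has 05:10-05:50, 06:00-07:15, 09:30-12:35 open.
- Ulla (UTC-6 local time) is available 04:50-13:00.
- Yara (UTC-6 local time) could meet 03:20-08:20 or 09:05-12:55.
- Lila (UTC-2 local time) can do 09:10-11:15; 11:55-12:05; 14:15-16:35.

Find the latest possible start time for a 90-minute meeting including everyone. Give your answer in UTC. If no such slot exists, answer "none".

Bianca in UTC: 08:35-09:55, 10:05-19:00 (add 6h to convert from UTC-6).
Carol in UTC: 11:10-11:50, 12:00-13:15, 15:30-18:35 (add 6h to convert from UTC-6).
Ulla in UTC: 10:50-19:00 (add 6h to convert from UTC-6).
Yara in UTC: 09:20-14:20, 15:05-18:55 (add 6h to convert from UTC-6).
Lila in UTC: 11:10-13:15, 13:55-14:05, 16:15-18:35 (add 2h to convert from UTC-2).
Bianca ∩ Carol: 11:10-11:50, 12:00-13:15, 15:30-18:35.
Bianca ∩ Carol ∩ Ulla: 11:10-11:50, 12:00-13:15, 15:30-18:35.
Bianca ∩ Carol ∩ Ulla ∩ Yara: 11:10-11:50, 12:00-13:15, 15:30-18:35.
Bianca ∩ Carol ∩ Ulla ∩ Yara ∩ Lila: 11:10-11:50, 12:00-13:15, 16:15-18:35.
The last common window of at least 90 minutes is 16:15-18:35; a 90-minute meeting can start as late as 17:05 and still end by 18:35.

17:05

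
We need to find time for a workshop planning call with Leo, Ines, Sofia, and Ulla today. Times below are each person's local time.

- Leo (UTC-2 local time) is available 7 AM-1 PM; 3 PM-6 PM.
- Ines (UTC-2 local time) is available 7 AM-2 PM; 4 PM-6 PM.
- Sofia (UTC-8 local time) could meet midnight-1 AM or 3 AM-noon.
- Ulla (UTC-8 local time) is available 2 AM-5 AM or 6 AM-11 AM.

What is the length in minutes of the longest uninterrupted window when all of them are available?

120

Leo in UTC: 09:00-15:00, 17:00-20:00 (add 2h to convert from UTC-2).
Ines in UTC: 09:00-16:00, 18:00-20:00 (add 2h to convert from UTC-2).
Sofia in UTC: 08:00-09:00, 11:00-20:00 (add 8h to convert from UTC-8).
Ulla in UTC: 10:00-13:00, 14:00-19:00 (add 8h to convert from UTC-8).
Leo ∩ Ines: 09:00-15:00, 18:00-20:00.
Leo ∩ Ines ∩ Sofia: 11:00-15:00, 18:00-20:00.
Leo ∩ Ines ∩ Sofia ∩ Ulla: 11:00-13:00, 14:00-15:00, 18:00-19:00.
So the common availability across everyone is 11:00-13:00, 14:00-15:00, 18:00-19:00.
The longest is 11:00-13:00 at 120 minutes.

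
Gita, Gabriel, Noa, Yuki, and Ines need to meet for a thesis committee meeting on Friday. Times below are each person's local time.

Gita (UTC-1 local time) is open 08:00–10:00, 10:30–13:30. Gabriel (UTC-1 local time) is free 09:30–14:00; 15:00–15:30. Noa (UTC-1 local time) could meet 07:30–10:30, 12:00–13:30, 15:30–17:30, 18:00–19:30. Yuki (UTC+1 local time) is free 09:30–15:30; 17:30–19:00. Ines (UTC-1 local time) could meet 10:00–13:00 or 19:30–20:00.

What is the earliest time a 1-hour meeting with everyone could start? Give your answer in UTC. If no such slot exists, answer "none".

Gita in UTC: 09:00-11:00, 11:30-14:30 (add 1h to convert from UTC-1).
Gabriel in UTC: 10:30-15:00, 16:00-16:30 (add 1h to convert from UTC-1).
Noa in UTC: 08:30-11:30, 13:00-14:30, 16:30-18:30, 19:00-20:30 (add 1h to convert from UTC-1).
Yuki in UTC: 08:30-14:30, 16:30-18:00 (subtract 1h to convert from UTC+1).
Ines in UTC: 11:00-14:00, 20:30-21:00 (add 1h to convert from UTC-1).
Gita ∩ Gabriel: 10:30-11:00, 11:30-14:30.
Gita ∩ Gabriel ∩ Noa: 10:30-11:00, 13:00-14:30.
Gita ∩ Gabriel ∩ Noa ∩ Yuki: 10:30-11:00, 13:00-14:30.
Gita ∩ Gabriel ∩ Noa ∩ Yuki ∩ Ines: 13:00-14:00.
The first common window of at least 60 minutes is 13:00-14:00, so the earliest start is 13:00.

13:00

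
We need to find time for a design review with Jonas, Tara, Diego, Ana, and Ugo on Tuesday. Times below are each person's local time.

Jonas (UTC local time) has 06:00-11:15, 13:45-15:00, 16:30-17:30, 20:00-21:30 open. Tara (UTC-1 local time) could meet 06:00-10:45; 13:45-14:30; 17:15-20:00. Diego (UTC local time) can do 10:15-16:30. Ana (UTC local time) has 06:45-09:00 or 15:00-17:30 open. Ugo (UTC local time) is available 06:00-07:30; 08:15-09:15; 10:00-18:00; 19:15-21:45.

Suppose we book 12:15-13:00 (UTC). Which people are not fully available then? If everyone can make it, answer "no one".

Jonas in UTC: 06:00-11:15, 13:45-15:00, 16:30-17:30, 20:00-21:30.
Tara in UTC: 07:00-11:45, 14:45-15:30, 18:15-21:00 (add 1h to convert from UTC-1).
Diego in UTC: 10:15-16:30.
Ana in UTC: 06:45-09:00, 15:00-17:30.
Ugo in UTC: 06:00-07:30, 08:15-09:15, 10:00-18:00, 19:15-21:45.
Jonas: not fully free for 12:15-13:00. Tara: not fully free for 12:15-13:00. Diego: free for 12:15-13:00. Ana: not fully free for 12:15-13:00. Ugo: free for 12:15-13:00.

Ana, Jonas, Tara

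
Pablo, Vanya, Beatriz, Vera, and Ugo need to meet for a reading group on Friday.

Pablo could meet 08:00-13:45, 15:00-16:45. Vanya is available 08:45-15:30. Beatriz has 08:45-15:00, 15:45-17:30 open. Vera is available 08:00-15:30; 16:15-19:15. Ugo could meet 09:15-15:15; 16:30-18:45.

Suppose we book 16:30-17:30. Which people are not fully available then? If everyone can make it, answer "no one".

Pablo, Vanya

Pablo: not fully free for 16:30-17:30. Vanya: not fully free for 16:30-17:30. Beatriz: free for 16:30-17:30. Vera: free for 16:30-17:30. Ugo: free for 16:30-17:30.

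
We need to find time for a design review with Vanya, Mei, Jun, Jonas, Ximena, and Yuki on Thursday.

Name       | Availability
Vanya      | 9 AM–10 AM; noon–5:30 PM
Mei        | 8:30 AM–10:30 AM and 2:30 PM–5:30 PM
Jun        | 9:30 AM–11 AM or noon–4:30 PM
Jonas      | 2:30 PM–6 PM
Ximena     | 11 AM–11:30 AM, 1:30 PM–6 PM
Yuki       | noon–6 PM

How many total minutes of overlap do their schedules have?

Vanya ∩ Mei: 09:00-10:00, 14:30-17:30.
Vanya ∩ Mei ∩ Jun: 09:30-10:00, 14:30-16:30.
Vanya ∩ Mei ∩ Jun ∩ Jonas: 14:30-16:30.
Vanya ∩ Mei ∩ Jun ∩ Jonas ∩ Ximena: 14:30-16:30.
Vanya ∩ Mei ∩ Jun ∩ Jonas ∩ Ximena ∩ Yuki: 14:30-16:30.
So the common availability across everyone is 14:30-16:30.
That's a single block of 120 minutes.

120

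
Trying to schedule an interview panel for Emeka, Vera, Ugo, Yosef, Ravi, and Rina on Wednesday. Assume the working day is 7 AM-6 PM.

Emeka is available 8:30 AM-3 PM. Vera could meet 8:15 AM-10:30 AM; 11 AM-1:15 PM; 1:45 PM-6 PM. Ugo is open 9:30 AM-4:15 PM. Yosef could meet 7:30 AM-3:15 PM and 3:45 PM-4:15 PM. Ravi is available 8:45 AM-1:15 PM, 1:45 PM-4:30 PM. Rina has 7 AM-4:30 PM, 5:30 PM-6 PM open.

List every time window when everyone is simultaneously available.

09:30-10:30, 11:00-13:15, 13:45-15:00

Emeka ∩ Vera: 08:30-10:30, 11:00-13:15, 13:45-15:00.
Emeka ∩ Vera ∩ Ugo: 09:30-10:30, 11:00-13:15, 13:45-15:00.
Emeka ∩ Vera ∩ Ugo ∩ Yosef: 09:30-10:30, 11:00-13:15, 13:45-15:00.
Emeka ∩ Vera ∩ Ugo ∩ Yosef ∩ Ravi: 09:30-10:30, 11:00-13:15, 13:45-15:00.
Emeka ∩ Vera ∩ Ugo ∩ Yosef ∩ Ravi ∩ Rina: 09:30-10:30, 11:00-13:15, 13:45-15:00.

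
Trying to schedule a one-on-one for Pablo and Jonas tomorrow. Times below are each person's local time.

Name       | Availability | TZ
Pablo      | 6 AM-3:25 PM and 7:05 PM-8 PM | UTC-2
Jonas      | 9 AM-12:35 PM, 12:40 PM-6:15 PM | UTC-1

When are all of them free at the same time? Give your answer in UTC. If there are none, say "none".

Pablo in UTC: 08:00-17:25, 21:05-22:00 (add 2h to convert from UTC-2).
Jonas in UTC: 10:00-13:35, 13:40-19:15 (add 1h to convert from UTC-1).
Pablo ∩ Jonas: 10:00-13:35, 13:40-17:25.
Those are the intersection windows.

10:00-13:35, 13:40-17:25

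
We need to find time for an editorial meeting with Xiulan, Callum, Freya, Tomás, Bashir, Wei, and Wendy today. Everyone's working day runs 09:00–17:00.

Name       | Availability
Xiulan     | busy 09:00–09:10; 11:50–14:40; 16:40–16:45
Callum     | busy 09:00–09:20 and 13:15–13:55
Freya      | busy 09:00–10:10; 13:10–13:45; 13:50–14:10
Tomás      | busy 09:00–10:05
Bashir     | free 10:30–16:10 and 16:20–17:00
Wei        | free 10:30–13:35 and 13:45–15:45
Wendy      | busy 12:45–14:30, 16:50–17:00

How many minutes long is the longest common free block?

80

Xiulan free: 09:10-11:50, 14:40-16:40, 16:45-17:00 (invert busy blocks within the working day).
Callum free: 09:20-13:15, 13:55-17:00 (invert busy blocks within the working day).
Freya free: 10:10-13:10, 13:45-13:50, 14:10-17:00 (invert busy blocks within the working day).
Tomás free: 10:05-17:00 (invert busy blocks within the working day).
Bashir free: 10:30-16:10, 16:20-17:00.
Wei free: 10:30-13:35, 13:45-15:45.
Wendy free: 09:00-12:45, 14:30-16:50 (invert busy blocks within the working day).
Xiulan ∩ Callum: 09:20-11:50, 14:40-16:40, 16:45-17:00.
Xiulan ∩ Callum ∩ Freya: 10:10-11:50, 14:40-16:40, 16:45-17:00.
Xiulan ∩ Callum ∩ Freya ∩ Tomás: 10:10-11:50, 14:40-16:40, 16:45-17:00.
Xiulan ∩ Callum ∩ Freya ∩ Tomás ∩ Bashir: 10:30-11:50, 14:40-16:10, 16:20-16:40, 16:45-17:00.
Xiulan ∩ Callum ∩ Freya ∩ Tomás ∩ Bashir ∩ Wei: 10:30-11:50, 14:40-15:45.
Xiulan ∩ Callum ∩ Freya ∩ Tomás ∩ Bashir ∩ Wei ∩ Wendy: 10:30-11:50, 14:40-15:45.
Those are the intersection windows.
The longest is 10:30-11:50 at 80 minutes.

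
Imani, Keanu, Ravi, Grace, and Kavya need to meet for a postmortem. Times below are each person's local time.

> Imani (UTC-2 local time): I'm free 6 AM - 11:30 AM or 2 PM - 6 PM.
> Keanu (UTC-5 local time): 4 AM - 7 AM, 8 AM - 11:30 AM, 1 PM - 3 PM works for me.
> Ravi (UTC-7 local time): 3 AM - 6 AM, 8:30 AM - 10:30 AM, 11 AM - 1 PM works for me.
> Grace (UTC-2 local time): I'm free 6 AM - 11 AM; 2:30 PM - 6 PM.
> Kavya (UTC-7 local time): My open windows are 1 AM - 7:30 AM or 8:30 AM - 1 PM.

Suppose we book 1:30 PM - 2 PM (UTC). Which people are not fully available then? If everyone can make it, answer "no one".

Imani in UTC: 08:00-13:30, 16:00-20:00 (add 2h to convert from UTC-2).
Keanu in UTC: 09:00-12:00, 13:00-16:30, 18:00-20:00 (add 5h to convert from UTC-5).
Ravi in UTC: 10:00-13:00, 15:30-17:30, 18:00-20:00 (add 7h to convert from UTC-7).
Grace in UTC: 08:00-13:00, 16:30-20:00 (add 2h to convert from UTC-2).
Kavya in UTC: 08:00-14:30, 15:30-20:00 (add 7h to convert from UTC-7).
Imani: not fully free for 13:30-14:00. Keanu: free for 13:30-14:00. Ravi: not fully free for 13:30-14:00. Grace: not fully free for 13:30-14:00. Kavya: free for 13:30-14:00.

Grace, Imani, Ravi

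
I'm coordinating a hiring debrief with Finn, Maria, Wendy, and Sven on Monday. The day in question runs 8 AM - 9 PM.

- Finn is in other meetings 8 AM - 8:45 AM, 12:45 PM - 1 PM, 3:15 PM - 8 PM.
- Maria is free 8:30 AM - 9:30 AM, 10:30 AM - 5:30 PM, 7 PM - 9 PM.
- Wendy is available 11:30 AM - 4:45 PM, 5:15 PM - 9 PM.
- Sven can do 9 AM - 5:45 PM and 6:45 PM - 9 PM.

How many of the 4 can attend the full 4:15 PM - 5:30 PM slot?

2

Finn free: 08:45-12:45, 13:00-15:15, 20:00-21:00 (invert busy blocks within the working day).
Maria free: 08:30-09:30, 10:30-17:30, 19:00-21:00.
Wendy free: 11:30-16:45, 17:15-21:00.
Sven free: 09:00-17:45, 18:45-21:00.
Maria and Sven can make the full 16:15-17:30 slot — that's 2.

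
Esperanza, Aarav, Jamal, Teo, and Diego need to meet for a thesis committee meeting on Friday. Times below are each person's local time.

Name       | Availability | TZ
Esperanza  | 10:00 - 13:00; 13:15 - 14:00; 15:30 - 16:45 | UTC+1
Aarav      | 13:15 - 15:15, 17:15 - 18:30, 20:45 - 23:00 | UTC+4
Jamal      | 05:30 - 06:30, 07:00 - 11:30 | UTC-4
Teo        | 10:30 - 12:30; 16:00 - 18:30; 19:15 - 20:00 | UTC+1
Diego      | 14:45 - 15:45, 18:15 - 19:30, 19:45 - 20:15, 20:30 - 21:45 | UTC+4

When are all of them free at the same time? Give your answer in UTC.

11:00-11:15

Esperanza in UTC: 09:00-12:00, 12:15-13:00, 14:30-15:45 (subtract 1h to convert from UTC+1).
Aarav in UTC: 09:15-11:15, 13:15-14:30, 16:45-19:00 (subtract 4h to convert from UTC+4).
Jamal in UTC: 09:30-10:30, 11:00-15:30 (add 4h to convert from UTC-4).
Teo in UTC: 09:30-11:30, 15:00-17:30, 18:15-19:00 (subtract 1h to convert from UTC+1).
Diego in UTC: 10:45-11:45, 14:15-15:30, 15:45-16:15, 16:30-17:45 (subtract 4h to convert from UTC+4).
Esperanza ∩ Aarav: 09:15-11:15.
Esperanza ∩ Aarav ∩ Jamal: 09:30-10:30, 11:00-11:15.
Esperanza ∩ Aarav ∩ Jamal ∩ Teo: 09:30-10:30, 11:00-11:15.
Esperanza ∩ Aarav ∩ Jamal ∩ Teo ∩ Diego: 11:00-11:15.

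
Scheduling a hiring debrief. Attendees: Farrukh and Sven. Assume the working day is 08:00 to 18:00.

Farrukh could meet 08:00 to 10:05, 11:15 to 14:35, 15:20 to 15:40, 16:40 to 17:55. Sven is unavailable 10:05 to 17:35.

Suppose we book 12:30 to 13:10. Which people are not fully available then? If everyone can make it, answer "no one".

Sven

Farrukh free: 08:00-10:05, 11:15-14:35, 15:20-15:40, 16:40-17:55.
Sven free: 08:00-10:05, 17:35-18:00 (invert busy blocks within the working day).
Farrukh: free for 12:30-13:10. Sven: not fully free for 12:30-13:10.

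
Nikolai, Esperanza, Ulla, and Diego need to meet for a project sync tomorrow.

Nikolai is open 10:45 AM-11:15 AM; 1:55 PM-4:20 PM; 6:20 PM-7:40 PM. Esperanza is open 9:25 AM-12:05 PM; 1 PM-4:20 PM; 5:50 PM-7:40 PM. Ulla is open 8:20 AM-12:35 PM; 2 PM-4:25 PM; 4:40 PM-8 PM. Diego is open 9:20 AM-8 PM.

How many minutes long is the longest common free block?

140

Nikolai ∩ Esperanza: 10:45-11:15, 13:55-16:20, 18:20-19:40.
Nikolai ∩ Esperanza ∩ Ulla: 10:45-11:15, 14:00-16:20, 18:20-19:40.
Nikolai ∩ Esperanza ∩ Ulla ∩ Diego: 10:45-11:15, 14:00-16:20, 18:20-19:40.
So the common availability across everyone is 10:45-11:15, 14:00-16:20, 18:20-19:40.
The longest is 14:00-16:20 at 140 minutes.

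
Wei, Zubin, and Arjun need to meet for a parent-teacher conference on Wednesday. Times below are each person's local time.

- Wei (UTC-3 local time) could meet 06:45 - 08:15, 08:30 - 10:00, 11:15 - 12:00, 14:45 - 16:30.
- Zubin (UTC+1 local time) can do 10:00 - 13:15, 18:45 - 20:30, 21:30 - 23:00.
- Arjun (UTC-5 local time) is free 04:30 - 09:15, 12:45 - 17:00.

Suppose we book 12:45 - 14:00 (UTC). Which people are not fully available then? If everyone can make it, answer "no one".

Wei in UTC: 09:45-11:15, 11:30-13:00, 14:15-15:00, 17:45-19:30 (add 3h to convert from UTC-3).
Zubin in UTC: 09:00-12:15, 17:45-19:30, 20:30-22:00 (subtract 1h to convert from UTC+1).
Arjun in UTC: 09:30-14:15, 17:45-22:00 (add 5h to convert from UTC-5).
Wei: not fully free for 12:45-14:00. Zubin: not fully free for 12:45-14:00. Arjun: free for 12:45-14:00.

Wei, Zubin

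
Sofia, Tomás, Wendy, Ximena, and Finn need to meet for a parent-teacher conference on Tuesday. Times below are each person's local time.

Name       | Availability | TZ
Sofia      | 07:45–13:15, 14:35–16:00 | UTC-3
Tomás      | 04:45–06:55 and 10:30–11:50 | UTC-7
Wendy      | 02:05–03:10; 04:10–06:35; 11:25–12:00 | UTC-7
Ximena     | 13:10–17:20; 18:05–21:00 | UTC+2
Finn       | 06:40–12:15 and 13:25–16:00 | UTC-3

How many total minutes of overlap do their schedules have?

Sofia in UTC: 10:45-16:15, 17:35-19:00 (add 3h to convert from UTC-3).
Tomás in UTC: 11:45-13:55, 17:30-18:50 (add 7h to convert from UTC-7).
Wendy in UTC: 09:05-10:10, 11:10-13:35, 18:25-19:00 (add 7h to convert from UTC-7).
Ximena in UTC: 11:10-15:20, 16:05-19:00 (subtract 2h to convert from UTC+2).
Finn in UTC: 09:40-15:15, 16:25-19:00 (add 3h to convert from UTC-3).
Sofia ∩ Tomás: 11:45-13:55, 17:35-18:50.
Sofia ∩ Tomás ∩ Wendy: 11:45-13:35, 18:25-18:50.
Sofia ∩ Tomás ∩ Wendy ∩ Ximena: 11:45-13:35, 18:25-18:50.
Sofia ∩ Tomás ∩ Wendy ∩ Ximena ∩ Finn: 11:45-13:35, 18:25-18:50.
Summing the common windows: 110 + 25 = 135 minutes.

135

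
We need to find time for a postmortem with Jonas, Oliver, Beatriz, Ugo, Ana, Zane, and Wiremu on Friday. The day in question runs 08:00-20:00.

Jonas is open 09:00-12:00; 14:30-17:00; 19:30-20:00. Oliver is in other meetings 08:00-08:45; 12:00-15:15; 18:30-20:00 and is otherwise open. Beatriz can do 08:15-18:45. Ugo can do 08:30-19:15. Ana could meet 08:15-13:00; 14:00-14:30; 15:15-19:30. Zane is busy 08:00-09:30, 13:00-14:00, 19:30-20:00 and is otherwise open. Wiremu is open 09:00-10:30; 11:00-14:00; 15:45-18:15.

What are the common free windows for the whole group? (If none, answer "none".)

09:30-10:30, 11:00-12:00, 15:45-17:00

Jonas free: 09:00-12:00, 14:30-17:00, 19:30-20:00.
Oliver free: 08:45-12:00, 15:15-18:30 (invert busy blocks within the working day).
Beatriz free: 08:15-18:45.
Ugo free: 08:30-19:15.
Ana free: 08:15-13:00, 14:00-14:30, 15:15-19:30.
Zane free: 09:30-13:00, 14:00-19:30 (invert busy blocks within the working day).
Wiremu free: 09:00-10:30, 11:00-14:00, 15:45-18:15.
Jonas ∩ Oliver: 09:00-12:00, 15:15-17:00.
Jonas ∩ Oliver ∩ Beatriz: 09:00-12:00, 15:15-17:00.
Jonas ∩ Oliver ∩ Beatriz ∩ Ugo: 09:00-12:00, 15:15-17:00.
Jonas ∩ Oliver ∩ Beatriz ∩ Ugo ∩ Ana: 09:00-12:00, 15:15-17:00.
Jonas ∩ Oliver ∩ Beatriz ∩ Ugo ∩ Ana ∩ Zane: 09:30-12:00, 15:15-17:00.
Jonas ∩ Oliver ∩ Beatriz ∩ Ugo ∩ Ana ∩ Zane ∩ Wiremu: 09:30-10:30, 11:00-12:00, 15:45-17:00.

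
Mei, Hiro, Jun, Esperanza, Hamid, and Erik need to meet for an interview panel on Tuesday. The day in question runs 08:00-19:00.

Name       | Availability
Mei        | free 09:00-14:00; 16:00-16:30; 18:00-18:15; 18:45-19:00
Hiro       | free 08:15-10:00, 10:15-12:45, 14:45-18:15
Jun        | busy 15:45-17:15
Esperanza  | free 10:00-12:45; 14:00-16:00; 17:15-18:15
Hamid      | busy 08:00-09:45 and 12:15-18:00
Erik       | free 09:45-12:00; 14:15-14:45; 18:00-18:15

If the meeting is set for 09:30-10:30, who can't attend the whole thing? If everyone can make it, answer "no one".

Erik, Esperanza, Hamid, Hiro

Mei free: 09:00-14:00, 16:00-16:30, 18:00-18:15, 18:45-19:00.
Hiro free: 08:15-10:00, 10:15-12:45, 14:45-18:15.
Jun free: 08:00-15:45, 17:15-19:00 (invert busy blocks within the working day).
Esperanza free: 10:00-12:45, 14:00-16:00, 17:15-18:15.
Hamid free: 09:45-12:15, 18:00-19:00 (invert busy blocks within the working day).
Erik free: 09:45-12:00, 14:15-14:45, 18:00-18:15.
Mei: free for 09:30-10:30. Hiro: not fully free for 09:30-10:30. Jun: free for 09:30-10:30. Esperanza: not fully free for 09:30-10:30. Hamid: not fully free for 09:30-10:30. Erik: not fully free for 09:30-10:30.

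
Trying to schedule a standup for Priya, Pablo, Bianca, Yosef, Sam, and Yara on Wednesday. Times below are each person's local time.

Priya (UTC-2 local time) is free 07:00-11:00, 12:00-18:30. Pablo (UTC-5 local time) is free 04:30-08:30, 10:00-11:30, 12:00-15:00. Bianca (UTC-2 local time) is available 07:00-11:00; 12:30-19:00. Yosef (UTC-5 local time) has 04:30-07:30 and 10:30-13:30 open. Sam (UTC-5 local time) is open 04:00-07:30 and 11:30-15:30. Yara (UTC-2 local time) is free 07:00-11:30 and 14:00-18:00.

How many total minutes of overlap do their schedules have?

Priya in UTC: 09:00-13:00, 14:00-20:30 (add 2h to convert from UTC-2).
Pablo in UTC: 09:30-13:30, 15:00-16:30, 17:00-20:00 (add 5h to convert from UTC-5).
Bianca in UTC: 09:00-13:00, 14:30-21:00 (add 2h to convert from UTC-2).
Yosef in UTC: 09:30-12:30, 15:30-18:30 (add 5h to convert from UTC-5).
Sam in UTC: 09:00-12:30, 16:30-20:30 (add 5h to convert from UTC-5).
Yara in UTC: 09:00-13:30, 16:00-20:00 (add 2h to convert from UTC-2).
Priya ∩ Pablo: 09:30-13:00, 15:00-16:30, 17:00-20:00.
Priya ∩ Pablo ∩ Bianca: 09:30-13:00, 15:00-16:30, 17:00-20:00.
Priya ∩ Pablo ∩ Bianca ∩ Yosef: 09:30-12:30, 15:30-16:30, 17:00-18:30.
Priya ∩ Pablo ∩ Bianca ∩ Yosef ∩ Sam: 09:30-12:30, 17:00-18:30.
Priya ∩ Pablo ∩ Bianca ∩ Yosef ∩ Sam ∩ Yara: 09:30-12:30, 17:00-18:30.
Summing the common windows: 180 + 90 = 270 minutes.

270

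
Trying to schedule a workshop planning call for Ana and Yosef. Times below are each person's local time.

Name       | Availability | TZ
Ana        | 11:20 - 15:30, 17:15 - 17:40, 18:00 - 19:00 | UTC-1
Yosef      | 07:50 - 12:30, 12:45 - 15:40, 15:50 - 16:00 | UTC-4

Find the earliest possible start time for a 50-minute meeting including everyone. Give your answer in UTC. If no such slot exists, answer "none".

Ana in UTC: 12:20-16:30, 18:15-18:40, 19:00-20:00 (add 1h to convert from UTC-1).
Yosef in UTC: 11:50-16:30, 16:45-19:40, 19:50-20:00 (add 4h to convert from UTC-4).
Ana ∩ Yosef: 12:20-16:30, 18:15-18:40, 19:00-19:40, 19:50-20:00.
The first common window of at least 50 minutes is 12:20-16:30, so the earliest start is 12:20.

12:20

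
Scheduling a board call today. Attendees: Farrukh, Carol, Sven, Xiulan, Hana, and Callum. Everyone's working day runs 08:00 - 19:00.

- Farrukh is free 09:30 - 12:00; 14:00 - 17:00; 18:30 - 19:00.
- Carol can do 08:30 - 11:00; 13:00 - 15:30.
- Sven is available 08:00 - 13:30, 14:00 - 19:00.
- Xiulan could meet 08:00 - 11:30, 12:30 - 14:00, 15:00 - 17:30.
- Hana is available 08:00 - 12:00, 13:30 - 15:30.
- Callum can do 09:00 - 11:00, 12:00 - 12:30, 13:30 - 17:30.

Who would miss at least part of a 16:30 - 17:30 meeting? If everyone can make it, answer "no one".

Carol, Farrukh, Hana

Farrukh: not fully free for 16:30-17:30. Carol: not fully free for 16:30-17:30. Sven: free for 16:30-17:30. Xiulan: free for 16:30-17:30. Hana: not fully free for 16:30-17:30. Callum: free for 16:30-17:30.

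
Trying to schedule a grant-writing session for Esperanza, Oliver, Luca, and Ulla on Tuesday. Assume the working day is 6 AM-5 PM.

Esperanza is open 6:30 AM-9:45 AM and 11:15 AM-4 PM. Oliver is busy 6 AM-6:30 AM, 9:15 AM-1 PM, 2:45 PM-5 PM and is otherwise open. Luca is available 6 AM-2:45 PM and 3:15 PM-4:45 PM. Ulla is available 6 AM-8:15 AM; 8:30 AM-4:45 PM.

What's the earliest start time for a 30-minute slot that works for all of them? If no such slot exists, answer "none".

06:30

Esperanza free: 06:30-09:45, 11:15-16:00.
Oliver free: 06:30-09:15, 13:00-14:45 (invert busy blocks within the working day).
Luca free: 06:00-14:45, 15:15-16:45.
Ulla free: 06:00-08:15, 08:30-16:45.
Esperanza ∩ Oliver: 06:30-09:15, 13:00-14:45.
Esperanza ∩ Oliver ∩ Luca: 06:30-09:15, 13:00-14:45.
Esperanza ∩ Oliver ∩ Luca ∩ Ulla: 06:30-08:15, 08:30-09:15, 13:00-14:45.
The first common window of at least 30 minutes is 06:30-08:15, so the earliest start is 06:30.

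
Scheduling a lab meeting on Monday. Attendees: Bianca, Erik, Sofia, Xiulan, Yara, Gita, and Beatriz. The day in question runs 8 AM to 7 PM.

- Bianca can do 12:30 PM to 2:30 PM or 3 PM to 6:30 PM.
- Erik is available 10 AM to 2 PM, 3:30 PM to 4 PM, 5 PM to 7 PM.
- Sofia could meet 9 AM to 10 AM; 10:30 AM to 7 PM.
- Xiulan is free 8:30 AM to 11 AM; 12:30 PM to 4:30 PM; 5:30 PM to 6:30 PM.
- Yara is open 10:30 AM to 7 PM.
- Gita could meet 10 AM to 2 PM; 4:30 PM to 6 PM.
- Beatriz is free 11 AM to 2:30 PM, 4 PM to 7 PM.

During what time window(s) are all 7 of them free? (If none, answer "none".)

Bianca ∩ Erik: 12:30-14:00, 15:30-16:00, 17:00-18:30.
Bianca ∩ Erik ∩ Sofia: 12:30-14:00, 15:30-16:00, 17:00-18:30.
Bianca ∩ Erik ∩ Sofia ∩ Xiulan: 12:30-14:00, 15:30-16:00, 17:30-18:30.
Bianca ∩ Erik ∩ Sofia ∩ Xiulan ∩ Yara: 12:30-14:00, 15:30-16:00, 17:30-18:30.
Bianca ∩ Erik ∩ Sofia ∩ Xiulan ∩ Yara ∩ Gita: 12:30-14:00, 17:30-18:00.
Bianca ∩ Erik ∩ Sofia ∩ Xiulan ∩ Yara ∩ Gita ∩ Beatriz: 12:30-14:00, 17:30-18:00.
So the common availability across everyone is 12:30-14:00, 17:30-18:00.

12:30-14:00, 17:30-18:00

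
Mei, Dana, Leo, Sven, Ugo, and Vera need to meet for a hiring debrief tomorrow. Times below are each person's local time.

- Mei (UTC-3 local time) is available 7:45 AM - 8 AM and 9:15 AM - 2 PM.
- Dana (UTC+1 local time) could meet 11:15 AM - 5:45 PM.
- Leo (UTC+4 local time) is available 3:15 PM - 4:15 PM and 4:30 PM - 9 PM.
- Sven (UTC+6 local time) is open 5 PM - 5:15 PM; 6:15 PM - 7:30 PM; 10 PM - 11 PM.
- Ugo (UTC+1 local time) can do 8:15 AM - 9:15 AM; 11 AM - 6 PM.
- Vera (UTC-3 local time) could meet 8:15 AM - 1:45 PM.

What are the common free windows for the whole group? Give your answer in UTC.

Mei in UTC: 10:45-11:00, 12:15-17:00 (add 3h to convert from UTC-3).
Dana in UTC: 10:15-16:45 (subtract 1h to convert from UTC+1).
Leo in UTC: 11:15-12:15, 12:30-17:00 (subtract 4h to convert from UTC+4).
Sven in UTC: 11:00-11:15, 12:15-13:30, 16:00-17:00 (subtract 6h to convert from UTC+6).
Ugo in UTC: 07:15-08:15, 10:00-17:00 (subtract 1h to convert from UTC+1).
Vera in UTC: 11:15-16:45 (add 3h to convert from UTC-3).
Mei ∩ Dana: 10:45-11:00, 12:15-16:45.
Mei ∩ Dana ∩ Leo: 12:30-16:45.
Mei ∩ Dana ∩ Leo ∩ Sven: 12:30-13:30, 16:00-16:45.
Mei ∩ Dana ∩ Leo ∩ Sven ∩ Ugo: 12:30-13:30, 16:00-16:45.
Mei ∩ Dana ∩ Leo ∩ Sven ∩ Ugo ∩ Vera: 12:30-13:30, 16:00-16:45.
Those are the intersection windows.

12:30-13:30, 16:00-16:45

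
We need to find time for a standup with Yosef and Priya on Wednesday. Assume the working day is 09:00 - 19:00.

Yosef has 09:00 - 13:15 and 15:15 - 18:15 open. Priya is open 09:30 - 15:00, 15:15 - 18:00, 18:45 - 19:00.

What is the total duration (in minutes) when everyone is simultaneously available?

390

Yosef ∩ Priya: 09:30-13:15, 15:15-18:00.
So the common availability across everyone is 09:30-13:15, 15:15-18:00.
Summing the common windows: 225 + 165 = 390 minutes.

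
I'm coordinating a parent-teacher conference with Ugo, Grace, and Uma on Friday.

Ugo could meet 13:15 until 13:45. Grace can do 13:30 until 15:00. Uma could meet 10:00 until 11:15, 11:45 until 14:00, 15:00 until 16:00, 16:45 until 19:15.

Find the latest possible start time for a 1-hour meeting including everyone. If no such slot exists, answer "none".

Ugo ∩ Grace: 13:30-13:45.
Ugo ∩ Grace ∩ Uma: 13:30-13:45.
No common window is at least 60 minutes long.

none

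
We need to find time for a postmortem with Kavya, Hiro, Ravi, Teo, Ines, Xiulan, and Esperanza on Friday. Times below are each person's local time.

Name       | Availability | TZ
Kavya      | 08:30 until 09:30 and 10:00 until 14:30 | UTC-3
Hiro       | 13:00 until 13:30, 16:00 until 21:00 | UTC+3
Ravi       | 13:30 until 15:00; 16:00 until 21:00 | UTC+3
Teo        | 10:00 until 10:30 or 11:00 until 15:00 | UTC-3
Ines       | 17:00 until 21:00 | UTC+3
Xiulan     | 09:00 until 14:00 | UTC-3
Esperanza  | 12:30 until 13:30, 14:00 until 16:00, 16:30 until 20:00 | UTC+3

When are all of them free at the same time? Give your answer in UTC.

Kavya in UTC: 11:30-12:30, 13:00-17:30 (add 3h to convert from UTC-3).
Hiro in UTC: 10:00-10:30, 13:00-18:00 (subtract 3h to convert from UTC+3).
Ravi in UTC: 10:30-12:00, 13:00-18:00 (subtract 3h to convert from UTC+3).
Teo in UTC: 13:00-13:30, 14:00-18:00 (add 3h to convert from UTC-3).
Ines in UTC: 14:00-18:00 (subtract 3h to convert from UTC+3).
Xiulan in UTC: 12:00-17:00 (add 3h to convert from UTC-3).
Esperanza in UTC: 09:30-10:30, 11:00-13:00, 13:30-17:00 (subtract 3h to convert from UTC+3).
Kavya ∩ Hiro: 13:00-17:30.
Kavya ∩ Hiro ∩ Ravi: 13:00-17:30.
Kavya ∩ Hiro ∩ Ravi ∩ Teo: 13:00-13:30, 14:00-17:30.
Kavya ∩ Hiro ∩ Ravi ∩ Teo ∩ Ines: 14:00-17:30.
Kavya ∩ Hiro ∩ Ravi ∩ Teo ∩ Ines ∩ Xiulan: 14:00-17:00.
Kavya ∩ Hiro ∩ Ravi ∩ Teo ∩ Ines ∩ Xiulan ∩ Esperanza: 14:00-17:00.

14:00-17:00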